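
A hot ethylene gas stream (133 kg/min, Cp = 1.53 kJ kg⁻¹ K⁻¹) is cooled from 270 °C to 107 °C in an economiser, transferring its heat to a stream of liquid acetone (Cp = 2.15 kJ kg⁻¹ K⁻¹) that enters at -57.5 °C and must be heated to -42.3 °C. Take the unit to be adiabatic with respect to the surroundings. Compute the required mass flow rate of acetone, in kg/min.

Heat released by hot stream: Q = 133 × 1.53 × (270 − 107) = 33169 kJ/min
Energy balance on cold side (adiabatic exchanger): Q = ṁ_c·Cp_c·(T_c,out − T_c,in)
ṁ_c = 33169 / [2.15 × (-42.3 − -57.5)] = 1015 kg/min

ṁ_c = 1010 kg/min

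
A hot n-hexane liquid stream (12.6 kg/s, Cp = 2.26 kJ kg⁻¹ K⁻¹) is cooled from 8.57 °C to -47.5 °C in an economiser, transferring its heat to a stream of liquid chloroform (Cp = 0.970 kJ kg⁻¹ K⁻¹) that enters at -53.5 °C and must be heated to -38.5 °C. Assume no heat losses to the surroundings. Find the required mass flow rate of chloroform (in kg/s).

Heat released by hot stream: Q = 12.6 × 2.26 × (8.57 − -47.5) = 1596.6 kJ/s
Energy balance on cold side (adiabatic exchanger): Q = ṁ_c·Cp_c·(T_c,out − T_c,in)
ṁ_c = 1596.6 / [0.970 × (-38.5 − -53.5)] = 109.74 kg/s

ṁ_c = 110 kg/s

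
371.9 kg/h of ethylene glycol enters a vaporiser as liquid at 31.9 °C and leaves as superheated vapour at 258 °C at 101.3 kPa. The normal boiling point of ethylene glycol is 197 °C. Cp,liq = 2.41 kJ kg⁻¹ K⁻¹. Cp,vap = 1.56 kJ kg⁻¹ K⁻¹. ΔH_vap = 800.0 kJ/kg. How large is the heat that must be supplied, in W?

Q = 134000 W

liquid 31.9→197 °C: 397.89 kJ/kg
vaporisation at 197 °C: 800 kJ/kg
vapour 197→258 °C: 95.16 kJ/kg
Δh = 397.89 + 800 + 95.16 = 1293.1 kJ/kg
Q = ṁ·Δh = 371.9 kg/h × 1293.1 kJ/kg = 480890 kJ/h
|Q| = 133.58 kW = 133580 W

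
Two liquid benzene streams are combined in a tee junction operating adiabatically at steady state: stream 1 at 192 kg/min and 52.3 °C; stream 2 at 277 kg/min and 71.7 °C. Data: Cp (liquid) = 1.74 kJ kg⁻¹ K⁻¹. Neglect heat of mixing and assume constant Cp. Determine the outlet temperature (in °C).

T_out = 63.8 °C

No heat crosses the boundary, so H_out = H_in.
Σ ṁᵢCp,ᵢTᵢ = 192×1.74×52.3 + 277×1.74×71.7 = 52030
Σ ṁᵢCp,ᵢ = 192×1.74 + 277×1.74 = 816.06
T_out = 52030 / 816.06 = 63.758 °C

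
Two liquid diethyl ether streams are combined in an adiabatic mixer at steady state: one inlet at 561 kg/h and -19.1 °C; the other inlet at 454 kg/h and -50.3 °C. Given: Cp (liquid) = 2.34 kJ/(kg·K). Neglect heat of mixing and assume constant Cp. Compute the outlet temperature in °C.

T_out = -33.1 °C

Adiabatic, steady state ⇒ Σ ṁᵢCp,ᵢ(T_out − Tᵢ) = 0
Σ ṁᵢCp,ᵢTᵢ = 561×2.34×-19.1 + 454×2.34×-50.3 = -78510
Σ ṁᵢCp,ᵢ = 561×2.34 + 454×2.34 = 2375.1
T_out = -78510 / 2375.1 = -33.055 °C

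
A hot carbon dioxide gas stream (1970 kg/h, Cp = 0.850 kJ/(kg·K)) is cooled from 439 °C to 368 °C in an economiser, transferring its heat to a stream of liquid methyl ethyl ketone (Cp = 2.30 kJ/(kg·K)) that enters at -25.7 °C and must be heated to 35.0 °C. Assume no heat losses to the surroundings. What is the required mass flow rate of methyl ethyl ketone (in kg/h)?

ṁ_c = 852 kg/h

Heat released by hot stream: Q = 1970 × 0.850 × (439 − 368) = 118890 kJ/h
Energy balance on cold side (adiabatic exchanger): Q = ṁ_c·Cp_c·(T_c,out − T_c,in)
ṁ_c = 118890 / [2.30 × (35.0 − -25.7)] = 851.58 kg/h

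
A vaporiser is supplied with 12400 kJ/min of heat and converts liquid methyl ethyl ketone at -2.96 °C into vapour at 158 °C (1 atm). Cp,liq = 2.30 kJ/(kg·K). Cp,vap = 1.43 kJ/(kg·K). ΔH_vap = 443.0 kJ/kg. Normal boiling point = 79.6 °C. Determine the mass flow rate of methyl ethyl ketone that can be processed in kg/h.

Δh = 2.30×(79.6−-2.96) + 443.0 + 1.43×(158−79.6) = 745 kJ/kg
Q = 12400 kJ/min = 206.67 kJ/s = 744000 kJ/h
ṁ = Q/Δh = 744000 / 745 = 998.66 kg/h

ṁ = 999 kg/h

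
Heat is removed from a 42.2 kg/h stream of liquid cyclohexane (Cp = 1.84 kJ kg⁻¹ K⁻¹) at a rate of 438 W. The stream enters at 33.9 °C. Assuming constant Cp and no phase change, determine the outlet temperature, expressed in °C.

T_out = 13.6 °C

Q = 438 W = 1576.8 kJ/h
ΔT = Q/(ṁ·Cp) = 1576.8/(42.2×1.84) = 20.307 K
T_out = 33.9 − 20.307 = 13.593 °C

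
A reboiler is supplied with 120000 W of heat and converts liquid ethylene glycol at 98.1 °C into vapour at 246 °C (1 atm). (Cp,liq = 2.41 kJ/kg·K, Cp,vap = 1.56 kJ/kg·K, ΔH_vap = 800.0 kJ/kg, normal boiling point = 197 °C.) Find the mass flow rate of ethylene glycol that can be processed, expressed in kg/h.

Δh = 2.41×(197−98.1) + 800.0 + 1.56×(246−197) = 1114.8 kJ/kg
Q = 120000 W = 120 kJ/s = 432000 kJ/h
ṁ = Q/Δh = 432000 / 1114.8 = 387.52 kg/h

ṁ = 388 kg/h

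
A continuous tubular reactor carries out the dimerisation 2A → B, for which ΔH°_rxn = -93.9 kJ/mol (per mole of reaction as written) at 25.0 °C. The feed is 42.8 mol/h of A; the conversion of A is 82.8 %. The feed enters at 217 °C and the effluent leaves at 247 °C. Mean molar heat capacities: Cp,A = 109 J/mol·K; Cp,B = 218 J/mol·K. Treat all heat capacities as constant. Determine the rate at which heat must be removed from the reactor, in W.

Q_out = 423 W

Extent of reaction ξ = 0.828 × 42.8 / 2 = 17.719 mol/h
Reaction term: ξ·ΔH°_rxn = 17.719 × -93.9 = -1663.8 kJ/h
Sensible, feed 217→25 °C: -895.72 kJ/h
Outlet flows (mol/h): A 7.3616, B 17.719
Sensible, products 25→247 °C: 1035.7 kJ/h
Q = ΔH = -1523.9 kJ/h = -0.4233 kW
Heat removed = 423.3 W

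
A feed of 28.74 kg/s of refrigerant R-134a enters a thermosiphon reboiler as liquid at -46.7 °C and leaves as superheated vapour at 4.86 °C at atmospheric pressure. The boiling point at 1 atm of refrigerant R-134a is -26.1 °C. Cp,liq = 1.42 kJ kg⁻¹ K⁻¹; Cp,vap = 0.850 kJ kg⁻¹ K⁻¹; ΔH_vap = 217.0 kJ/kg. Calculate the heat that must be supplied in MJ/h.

Q = 28200 MJ/h

liquid -46.7→-26.1 °C: 29.252 kJ/kg
vaporisation at -26.1 °C: 217 kJ/kg
vapour -26.1→4.86 °C: 26.316 kJ/kg
Δh = 29.252 + 217 + 26.316 = 272.57 kJ/kg
Q = ṁ·Δh = 28.74 kg/s × 272.57 kJ/kg = 7833.6 kJ/s
|Q| = 7833.6 kW = 28201 MJ/h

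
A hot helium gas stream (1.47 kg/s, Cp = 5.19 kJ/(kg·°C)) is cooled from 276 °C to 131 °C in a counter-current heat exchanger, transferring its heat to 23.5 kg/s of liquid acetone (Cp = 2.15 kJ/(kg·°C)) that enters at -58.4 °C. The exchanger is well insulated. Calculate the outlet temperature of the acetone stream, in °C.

Heat released by hot stream: Q = 1.47 × 5.19 × (276 − 131) = 1106.2 kJ/s
Energy balance on cold side (adiabatic exchanger): Q = ṁ_c·Cp_c·(T_c,out − T_c,in)
T_c,out = -58.4 + 1106.2/(23.5 × 2.15) = -36.505 °C

T_c,out = -36.5 °C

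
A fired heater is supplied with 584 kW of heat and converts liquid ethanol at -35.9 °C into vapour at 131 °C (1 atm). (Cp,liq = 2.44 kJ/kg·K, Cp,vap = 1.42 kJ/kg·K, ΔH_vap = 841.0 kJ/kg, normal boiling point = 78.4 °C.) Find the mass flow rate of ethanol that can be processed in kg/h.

ṁ = 1760 kg/h

Δh = 2.44×(78.4−-35.9) + 841.0 + 1.42×(131−78.4) = 1194.6 kJ/kg
Q = 584 kW = 584 kJ/s = 2.1024e+06 kJ/h
ṁ = Q/Δh = 2.1024e+06 / 1194.6 = 1759.9 kg/h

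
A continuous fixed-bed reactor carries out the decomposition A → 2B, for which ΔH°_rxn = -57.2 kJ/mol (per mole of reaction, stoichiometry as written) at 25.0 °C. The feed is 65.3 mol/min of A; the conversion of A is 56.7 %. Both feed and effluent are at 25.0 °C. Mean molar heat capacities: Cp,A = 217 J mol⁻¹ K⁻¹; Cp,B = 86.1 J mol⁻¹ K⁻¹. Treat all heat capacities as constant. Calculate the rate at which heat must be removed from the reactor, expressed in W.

Q_out = 35300 W

Extent of reaction ξ = 0.567 × 65.3 = 37.025 mol/min
Reaction term: ξ·ΔH°_rxn = 37.025 × -57.2 = -2117.8 kJ/min
Q = ΔH = -2117.8 kJ/min = -35.297 kW
Heat removed = 35297 W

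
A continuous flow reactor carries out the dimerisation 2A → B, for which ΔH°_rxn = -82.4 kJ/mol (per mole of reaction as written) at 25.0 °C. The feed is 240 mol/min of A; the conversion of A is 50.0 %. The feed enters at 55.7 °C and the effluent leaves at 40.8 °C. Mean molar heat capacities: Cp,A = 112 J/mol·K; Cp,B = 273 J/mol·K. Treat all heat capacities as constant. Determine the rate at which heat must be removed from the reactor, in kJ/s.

Extent of reaction ξ = 0.500 × 240 / 2 = 60 mol/min
Reaction term: ξ·ΔH°_rxn = 60 × -82.4 = -4944 kJ/min
Sensible, feed 55.7→25 °C: -825.22 kJ/min
Outlet flows (mol/min): A 120, B 60
Sensible, products 25→40.8 °C: 471.16 kJ/min
Q = ΔH = -5298.1 kJ/min = -88.301 kW
Heat removed = 88.301 kJ/s

Q_out = 88.3 kJ/s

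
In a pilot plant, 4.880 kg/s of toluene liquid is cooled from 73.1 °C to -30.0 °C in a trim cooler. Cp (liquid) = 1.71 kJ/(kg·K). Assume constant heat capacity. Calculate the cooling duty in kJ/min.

Q_c = 51600 kJ/min

Q = ṁ·Cp·ΔT = 4.880 × 1.71 × (-30.0 − 73.1) = -860.35 kJ/s
Cooling duty = 51621 kJ/min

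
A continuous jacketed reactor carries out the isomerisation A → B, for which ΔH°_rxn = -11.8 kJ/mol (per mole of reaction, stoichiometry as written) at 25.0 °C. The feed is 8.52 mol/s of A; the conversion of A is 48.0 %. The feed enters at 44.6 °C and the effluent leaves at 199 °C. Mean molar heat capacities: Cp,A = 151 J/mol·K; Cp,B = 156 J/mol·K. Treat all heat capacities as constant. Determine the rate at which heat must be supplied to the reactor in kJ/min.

Q_in = 9240 kJ/min

Extent of reaction ξ = 0.480 × 8.52 = 4.0896 mol/s
Reaction term: ξ·ΔH°_rxn = 4.0896 × -11.8 = -48.257 kJ/s
Sensible, feed 44.6→25 °C: -25.216 kJ/s
Outlet flows (mol/s): A 4.4304, B 4.0896
Sensible, products 25→199 °C: 227.41 kJ/s
Q = ΔH = 153.94 kJ/s = 153.94 kW
Heat supplied = 9236.4 kJ/min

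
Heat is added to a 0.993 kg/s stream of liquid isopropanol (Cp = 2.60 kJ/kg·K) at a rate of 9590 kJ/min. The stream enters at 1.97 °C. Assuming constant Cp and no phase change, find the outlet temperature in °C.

T_out = 63.9 °C

Q = 9590 kJ/min = 159.83 kJ/s
ΔT = Q/(ṁ·Cp) = 159.83/(0.993×2.60) = 61.908 K
T_out = 1.97 + 61.908 = 63.878 °C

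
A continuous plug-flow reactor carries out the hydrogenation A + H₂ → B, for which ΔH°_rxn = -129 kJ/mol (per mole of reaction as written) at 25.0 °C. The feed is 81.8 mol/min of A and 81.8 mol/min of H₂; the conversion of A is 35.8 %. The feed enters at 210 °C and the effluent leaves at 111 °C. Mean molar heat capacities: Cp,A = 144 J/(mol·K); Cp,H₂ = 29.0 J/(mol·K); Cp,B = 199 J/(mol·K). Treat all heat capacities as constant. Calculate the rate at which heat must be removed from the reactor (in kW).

Extent of reaction ξ = 0.358 × 81.8 = 29.284 mol/min
Reaction term: ξ·ΔH°_rxn = 29.284 × -129 = -3777.7 kJ/min
Sensible, feed 210→25 °C: -2618 kJ/min
Outlet flows (mol/min): A 52.516, H₂ 52.516, B 29.284
Sensible, products 25→111 °C: 1282.5 kJ/min
Q = ΔH = -5113.2 kJ/min = -85.22 kW
Heat removed = 85.22 kW

Q_out = 85.2 kW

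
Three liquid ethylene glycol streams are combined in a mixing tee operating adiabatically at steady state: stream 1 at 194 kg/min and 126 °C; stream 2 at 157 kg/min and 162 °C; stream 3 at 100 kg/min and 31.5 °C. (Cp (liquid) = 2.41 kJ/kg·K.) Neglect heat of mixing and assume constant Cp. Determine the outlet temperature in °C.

No heat crosses the boundary, so H_out = H_in.
T_out = Σ ṁᵢCp,ᵢTᵢ / Σ ṁᵢCp,ᵢ
      = 127800 / 1086.9 = 117.58 °C

T_out = 118 °C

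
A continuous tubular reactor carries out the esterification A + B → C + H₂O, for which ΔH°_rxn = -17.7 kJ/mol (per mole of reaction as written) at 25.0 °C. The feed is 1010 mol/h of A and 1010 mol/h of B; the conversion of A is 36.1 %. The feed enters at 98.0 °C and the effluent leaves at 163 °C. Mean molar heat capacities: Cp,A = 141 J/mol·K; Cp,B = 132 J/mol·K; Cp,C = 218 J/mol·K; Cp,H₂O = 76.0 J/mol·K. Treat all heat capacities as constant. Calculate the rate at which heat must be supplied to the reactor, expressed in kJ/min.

Extent of reaction ξ = 0.361 × 1010 = 364.61 mol/h
Reaction term: ξ·ΔH°_rxn = 364.61 × -17.7 = -6453.6 kJ/h
Sensible, feed 98.0→25 °C: -20128 kJ/h
Outlet flows (mol/h): A 645.39, B 645.39, C 364.61, H₂O 364.61
Sensible, products 25→163 °C: 39107 kJ/h
Q = ΔH = 12525 kJ/h = 3.4793 kW
Heat supplied = 208.76 kJ/min

Q_in = 209 kJ/min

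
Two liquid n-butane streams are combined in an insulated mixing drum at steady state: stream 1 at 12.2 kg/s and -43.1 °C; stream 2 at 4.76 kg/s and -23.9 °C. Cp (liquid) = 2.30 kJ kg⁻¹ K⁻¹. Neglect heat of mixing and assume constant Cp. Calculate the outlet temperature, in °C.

No heat crosses the boundary, so H_out = H_in.
Σ ṁᵢCp,ᵢTᵢ = 12.2×2.30×-43.1 + 4.76×2.30×-23.9 = -1471
Σ ṁᵢCp,ᵢ = 12.2×2.30 + 4.76×2.30 = 39.008
T_out = -1471 / 39.008 = -37.711 °C

T_out = -37.7 °C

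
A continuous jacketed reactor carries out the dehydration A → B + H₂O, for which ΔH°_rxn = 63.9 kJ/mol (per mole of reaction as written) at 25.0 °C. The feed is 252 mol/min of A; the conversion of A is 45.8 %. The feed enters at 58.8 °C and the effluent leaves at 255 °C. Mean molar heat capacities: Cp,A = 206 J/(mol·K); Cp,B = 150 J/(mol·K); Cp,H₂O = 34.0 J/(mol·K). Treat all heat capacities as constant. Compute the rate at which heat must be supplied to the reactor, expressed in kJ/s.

Extent of reaction ξ = 0.458 × 252 = 115.42 mol/min
Reaction term: ξ·ΔH°_rxn = 115.42 × 63.9 = 7375.1 kJ/min
Sensible, feed 58.8→25 °C: -1754.6 kJ/min
Outlet flows (mol/min): A 136.58, B 115.42, H₂O 115.42
Sensible, products 25→255 °C: 11356 kJ/min
Q = ΔH = 16976 kJ/min = 282.94 kW
Heat supplied = 282.94 kJ/s

Q_in = 283 kJ/s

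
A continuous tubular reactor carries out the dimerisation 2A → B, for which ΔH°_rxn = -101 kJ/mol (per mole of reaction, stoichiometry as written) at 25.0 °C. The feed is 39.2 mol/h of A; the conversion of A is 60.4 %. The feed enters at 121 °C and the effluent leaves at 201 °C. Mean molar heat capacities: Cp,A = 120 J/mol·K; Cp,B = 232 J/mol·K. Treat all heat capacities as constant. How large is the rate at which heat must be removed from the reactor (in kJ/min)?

Extent of reaction ξ = 0.604 × 39.2 / 2 = 11.838 mol/h
Reaction term: ξ·ΔH°_rxn = 11.838 × -101 = -1195.7 kJ/h
Sensible, feed 121→25 °C: -451.58 kJ/h
Outlet flows (mol/h): A 15.523, B 11.838
Sensible, products 25→201 °C: 811.24 kJ/h
Q = ΔH = -836.03 kJ/h = -0.23223 kW
Heat removed = 13.934 kJ/min

Q_out = 13.9 kJ/min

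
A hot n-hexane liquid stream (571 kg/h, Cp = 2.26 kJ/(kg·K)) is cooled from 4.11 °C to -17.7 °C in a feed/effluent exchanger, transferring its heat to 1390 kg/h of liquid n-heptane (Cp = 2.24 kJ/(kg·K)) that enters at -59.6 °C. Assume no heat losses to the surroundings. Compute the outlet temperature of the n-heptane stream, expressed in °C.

T_c,out = -50.6 °C

Heat released by hot stream: Q = 571 × 2.26 × (4.11 − -17.7) = 28145 kJ/h
Energy balance on cold side (adiabatic exchanger): Q = ṁ_c·Cp_c·(T_c,out − T_c,in)
T_c,out = -59.6 + 28145/(1390 × 2.24) = -50.561 °C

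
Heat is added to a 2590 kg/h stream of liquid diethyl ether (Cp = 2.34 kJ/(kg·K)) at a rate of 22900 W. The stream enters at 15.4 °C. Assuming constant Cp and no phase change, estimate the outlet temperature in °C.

Q = 22900 W = 82440 kJ/h
ΔT = Q/(ṁ·Cp) = 82440/(2590×2.34) = 13.603 K
T_out = 15.4 + 13.603 = 29.003 °C

T_out = 29.0 °C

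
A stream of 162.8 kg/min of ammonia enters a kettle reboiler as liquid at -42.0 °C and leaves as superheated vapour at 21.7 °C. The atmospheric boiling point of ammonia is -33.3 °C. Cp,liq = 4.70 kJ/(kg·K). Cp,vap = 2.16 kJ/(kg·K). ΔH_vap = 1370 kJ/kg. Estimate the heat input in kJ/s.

liquid -42.0→-33.3 °C: 40.89 kJ/kg
vaporisation at -33.3 °C: 1370 kJ/kg
vapour -33.3→21.7 °C: 118.8 kJ/kg
Δh = 40.89 + 1370 + 118.8 = 1529.7 kJ/kg
Q = ṁ·Δh = 162.8 kg/min × 1529.7 kJ/kg = 249030 kJ/min
|Q| = 4150.6 kW

Q = 4150 kJ/s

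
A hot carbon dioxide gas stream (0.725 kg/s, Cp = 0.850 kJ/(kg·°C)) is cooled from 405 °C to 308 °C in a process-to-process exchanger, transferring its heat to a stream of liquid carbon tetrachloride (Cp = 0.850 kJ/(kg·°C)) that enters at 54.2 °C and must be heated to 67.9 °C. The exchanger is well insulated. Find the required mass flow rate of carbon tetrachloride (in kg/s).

Heat released by hot stream: Q = 0.725 × 0.850 × (405 − 308) = 59.776 kJ/s
Energy balance on cold side (adiabatic exchanger): Q = ṁ_c·Cp_c·(T_c,out − T_c,in)
ṁ_c = 59.776 / [0.850 × (67.9 − 54.2)] = 5.1332 kg/s

ṁ_c = 5.13 kg/s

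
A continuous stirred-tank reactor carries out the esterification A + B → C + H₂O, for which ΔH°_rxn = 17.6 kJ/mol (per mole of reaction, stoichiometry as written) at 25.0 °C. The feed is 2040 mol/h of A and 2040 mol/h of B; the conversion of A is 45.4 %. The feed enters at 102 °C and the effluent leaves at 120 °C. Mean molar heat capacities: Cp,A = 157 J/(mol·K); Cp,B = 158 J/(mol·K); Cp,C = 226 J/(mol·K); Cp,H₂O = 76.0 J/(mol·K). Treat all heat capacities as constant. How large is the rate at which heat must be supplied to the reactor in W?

Extent of reaction ξ = 0.454 × 2040 = 926.16 mol/h
Reaction term: ξ·ΔH°_rxn = 926.16 × 17.6 = 16300 kJ/h
Sensible, feed 102→25 °C: -49480 kJ/h
Outlet flows (mol/h): A 1113.8, B 1113.8, C 926.16, H₂O 926.16
Sensible, products 25→120 °C: 59903 kJ/h
Q = ΔH = 26723 kJ/h = 7.4232 kW
Heat supplied = 7423.2 W

Q_in = 7420 W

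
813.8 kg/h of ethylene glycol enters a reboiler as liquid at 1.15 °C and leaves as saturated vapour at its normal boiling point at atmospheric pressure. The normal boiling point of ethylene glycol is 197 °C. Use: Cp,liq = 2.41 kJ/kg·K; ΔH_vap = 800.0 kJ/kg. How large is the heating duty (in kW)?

Q = 288 kW

liquid 1.15→197 °C: 472 kJ/kg
vaporisation at 197 °C: 800 kJ/kg
Δh = 472 + 800 = 1272 kJ/kg
Q = ṁ·Δh = 813.8 kg/h × 1272 kJ/kg = 1.0352e+06 kJ/h
|Q| = 287.54 kW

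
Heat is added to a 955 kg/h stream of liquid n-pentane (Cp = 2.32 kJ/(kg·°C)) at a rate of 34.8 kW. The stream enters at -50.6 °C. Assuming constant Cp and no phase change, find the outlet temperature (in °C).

Q = 34.8 kW = 125280 kJ/h
ΔT = Q/(ṁ·Cp) = 125280/(955×2.32) = 56.545 K
T_out = -50.6 + 56.545 = 5.9445 °C

T_out = 5.94 °C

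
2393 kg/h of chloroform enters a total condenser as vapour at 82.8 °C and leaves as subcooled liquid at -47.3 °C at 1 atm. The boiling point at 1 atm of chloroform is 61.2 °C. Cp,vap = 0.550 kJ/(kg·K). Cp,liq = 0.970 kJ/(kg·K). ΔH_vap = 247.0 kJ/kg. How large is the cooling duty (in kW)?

vapour 82.8→61.2 °C: -11.88 kJ/kg
condensation at 61.2 °C: -247 kJ/kg
liquid 61.2→-47.3 °C: -105.24 kJ/kg
Δh = -11.88 + -247 + -105.24 = -364.12 kJ/kg
Q = ṁ·Δh = 2393 kg/h × -364.12 kJ/kg = -871350 kJ/h
|Q| = 242.04 kW

Q_c = 242 kW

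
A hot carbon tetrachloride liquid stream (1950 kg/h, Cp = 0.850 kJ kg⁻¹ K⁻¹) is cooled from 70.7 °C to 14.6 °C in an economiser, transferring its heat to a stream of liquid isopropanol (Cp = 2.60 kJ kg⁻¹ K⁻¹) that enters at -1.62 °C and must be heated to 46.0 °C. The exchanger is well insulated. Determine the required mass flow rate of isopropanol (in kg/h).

ṁ_c = 751 kg/h

Heat released by hot stream: Q = 1950 × 0.850 × (70.7 − 14.6) = 92986 kJ/h
Energy balance on cold side (adiabatic exchanger): Q = ṁ_c·Cp_c·(T_c,out − T_c,in)
ṁ_c = 92986 / [2.60 × (46.0 − -1.62)] = 751.02 kg/h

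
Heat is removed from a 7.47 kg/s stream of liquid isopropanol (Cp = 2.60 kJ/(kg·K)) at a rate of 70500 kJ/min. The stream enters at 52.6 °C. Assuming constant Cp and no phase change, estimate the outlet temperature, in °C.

Q = 70500 kJ/min = 1175 kJ/s
ΔT = Q/(ṁ·Cp) = 1175/(7.47×2.60) = 60.498 K
T_out = 52.6 − 60.498 = -7.8984 °C

T_out = -7.90 °C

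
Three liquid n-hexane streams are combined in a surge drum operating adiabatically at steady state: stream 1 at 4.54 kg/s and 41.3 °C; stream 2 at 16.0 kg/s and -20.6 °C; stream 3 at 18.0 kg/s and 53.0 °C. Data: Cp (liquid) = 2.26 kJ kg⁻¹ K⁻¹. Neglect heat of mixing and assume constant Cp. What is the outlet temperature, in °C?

No heat crosses the boundary, so H_out = H_in.
Σ ṁᵢCp,ᵢTᵢ = 4.54×2.26×41.3 + 16.0×2.26×-20.6 + 18.0×2.26×53.0 = 1834.9
Σ ṁᵢCp,ᵢ = 4.54×2.26 + 16.0×2.26 + 18.0×2.26 = 87.1
T_out = 1834.9 / 87.1 = 21.066 °C

T_out = 21.1 °C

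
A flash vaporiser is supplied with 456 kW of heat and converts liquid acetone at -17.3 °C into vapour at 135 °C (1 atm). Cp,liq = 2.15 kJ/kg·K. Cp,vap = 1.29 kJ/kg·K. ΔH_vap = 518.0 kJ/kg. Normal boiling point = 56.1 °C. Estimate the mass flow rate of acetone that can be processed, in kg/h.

ṁ = 2110 kg/h

Δh = 2.15×(56.1−-17.3) + 518.0 + 1.29×(135−56.1) = 777.59 kJ/kg
Q = 456 kW = 456 kJ/s = 1.6416e+06 kJ/h
ṁ = Q/Δh = 1.6416e+06 / 777.59 = 2111.1 kg/h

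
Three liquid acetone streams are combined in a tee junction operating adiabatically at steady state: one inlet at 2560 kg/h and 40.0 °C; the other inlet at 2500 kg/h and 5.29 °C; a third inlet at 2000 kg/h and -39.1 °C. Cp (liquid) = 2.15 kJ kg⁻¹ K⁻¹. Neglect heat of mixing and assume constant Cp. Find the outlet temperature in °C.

T_out = 5.30 °C

Adiabatic, steady state ⇒ Σ ṁᵢCp,ᵢ(T_out − Tᵢ) = 0
Σ ṁᵢCp,ᵢTᵢ = 2560×2.15×40.0 + 2500×2.15×5.29 + 2000×2.15×-39.1 = 80464
Σ ṁᵢCp,ᵢ = 2560×2.15 + 2500×2.15 + 2000×2.15 = 15179
T_out = 80464 / 15179 = 5.301 °C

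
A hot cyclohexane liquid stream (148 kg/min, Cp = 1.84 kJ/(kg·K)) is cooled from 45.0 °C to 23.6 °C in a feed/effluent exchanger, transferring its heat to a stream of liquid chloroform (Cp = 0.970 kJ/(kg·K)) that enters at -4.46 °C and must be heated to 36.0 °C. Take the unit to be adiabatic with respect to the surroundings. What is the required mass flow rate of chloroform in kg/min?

ṁ_c = 148 kg/min

Heat released by hot stream: Q = 148 × 1.84 × (45.0 − 23.6) = 5827.6 kJ/min
Energy balance on cold side (adiabatic exchanger): Q = ṁ_c·Cp_c·(T_c,out − T_c,in)
ṁ_c = 5827.6 / [0.970 × (36.0 − -4.46)] = 148.49 kg/min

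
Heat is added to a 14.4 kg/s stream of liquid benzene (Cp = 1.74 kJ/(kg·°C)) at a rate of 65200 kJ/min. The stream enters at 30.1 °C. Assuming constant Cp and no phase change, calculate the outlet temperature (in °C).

T_out = 73.5 °C

Q = 65200 kJ/min = 1086.7 kJ/s
ΔT = Q/(ṁ·Cp) = 1086.7/(14.4×1.74) = 43.37 K
T_out = 30.1 + 43.37 = 73.47 °C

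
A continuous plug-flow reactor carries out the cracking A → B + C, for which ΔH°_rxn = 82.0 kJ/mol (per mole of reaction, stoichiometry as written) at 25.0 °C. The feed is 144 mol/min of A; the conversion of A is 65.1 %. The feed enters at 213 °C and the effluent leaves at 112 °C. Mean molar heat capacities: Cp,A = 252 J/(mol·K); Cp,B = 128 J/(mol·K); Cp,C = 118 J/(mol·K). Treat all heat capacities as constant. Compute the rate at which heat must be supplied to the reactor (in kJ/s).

Q_in = 66.2 kJ/s

Extent of reaction ξ = 0.651 × 144 = 93.744 mol/min
Reaction term: ξ·ΔH°_rxn = 93.744 × 82.0 = 7687 kJ/min
Sensible, feed 213→25 °C: -6822.1 kJ/min
Outlet flows (mol/min): A 50.256, B 93.744, C 93.744
Sensible, products 25→112 °C: 3108.1 kJ/min
Q = ΔH = 3973 kJ/min = 66.216 kW
Heat supplied = 66.216 kJ/s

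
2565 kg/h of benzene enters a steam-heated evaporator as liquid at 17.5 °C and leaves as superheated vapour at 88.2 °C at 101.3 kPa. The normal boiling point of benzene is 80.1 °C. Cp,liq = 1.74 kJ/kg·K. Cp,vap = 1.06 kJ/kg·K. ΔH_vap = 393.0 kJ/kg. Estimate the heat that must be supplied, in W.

Q = 364000 W

liquid 17.5→80.1 °C: 108.92 kJ/kg
vaporisation at 80.1 °C: 393 kJ/kg
vapour 80.1→88.2 °C: 8.586 kJ/kg
Δh = 108.92 + 393 + 8.586 = 510.51 kJ/kg
Q = ṁ·Δh = 2565 kg/h × 510.51 kJ/kg = 1.3095e+06 kJ/h
|Q| = 363.74 kW = 363740 W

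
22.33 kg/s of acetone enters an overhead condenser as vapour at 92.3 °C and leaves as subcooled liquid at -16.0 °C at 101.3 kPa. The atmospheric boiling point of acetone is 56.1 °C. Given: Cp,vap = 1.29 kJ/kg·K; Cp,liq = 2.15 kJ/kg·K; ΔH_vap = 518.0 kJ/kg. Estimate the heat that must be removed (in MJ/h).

vapour 92.3→56.1 °C: -46.698 kJ/kg
condensation at 56.1 °C: -518 kJ/kg
liquid 56.1→-16.0 °C: -155.01 kJ/kg
Δh = -46.698 + -518 + -155.01 = -719.71 kJ/kg
Q = ṁ·Δh = 22.33 kg/s × -719.71 kJ/kg = -16071 kJ/s
|Q| = 16071 kW = 57856 MJ/h

Q_c = 57900 MJ/h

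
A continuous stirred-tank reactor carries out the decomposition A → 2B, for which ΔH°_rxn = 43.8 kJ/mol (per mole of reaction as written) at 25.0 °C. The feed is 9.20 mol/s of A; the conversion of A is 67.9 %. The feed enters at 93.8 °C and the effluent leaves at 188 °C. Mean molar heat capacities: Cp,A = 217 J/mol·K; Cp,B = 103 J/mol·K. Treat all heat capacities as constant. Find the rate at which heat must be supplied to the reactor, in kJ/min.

Extent of reaction ξ = 0.679 × 9.20 = 6.2468 mol/s
Reaction term: ξ·ΔH°_rxn = 6.2468 × 43.8 = 273.61 kJ/s
Sensible, feed 93.8→25 °C: -137.35 kJ/s
Outlet flows (mol/s): A 2.9532, B 12.494
Sensible, products 25→188 °C: 314.21 kJ/s
Q = ΔH = 450.47 kJ/s = 450.47 kW
Heat supplied = 27028 kJ/min

Q_in = 27000 kJ/min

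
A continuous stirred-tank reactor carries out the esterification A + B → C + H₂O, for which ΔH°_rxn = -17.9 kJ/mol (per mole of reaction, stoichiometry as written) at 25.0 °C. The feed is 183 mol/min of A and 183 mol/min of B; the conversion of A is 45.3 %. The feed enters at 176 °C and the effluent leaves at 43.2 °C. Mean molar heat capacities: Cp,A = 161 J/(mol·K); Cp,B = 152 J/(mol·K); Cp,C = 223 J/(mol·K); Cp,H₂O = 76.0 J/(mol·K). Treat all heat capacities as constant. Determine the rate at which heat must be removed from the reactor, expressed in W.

Extent of reaction ξ = 0.453 × 183 = 82.899 mol/min
Reaction term: ξ·ΔH°_rxn = 82.899 × -17.9 = -1483.9 kJ/min
Sensible, feed 176→25 °C: -8649.1 kJ/min
Outlet flows (mol/min): A 100.1, B 100.1, C 82.899, H₂O 82.899
Sensible, products 25→43.2 °C: 1021.4 kJ/min
Q = ΔH = -9111.7 kJ/min = -151.86 kW
Heat removed = 151860 W

Q_out = 152000 W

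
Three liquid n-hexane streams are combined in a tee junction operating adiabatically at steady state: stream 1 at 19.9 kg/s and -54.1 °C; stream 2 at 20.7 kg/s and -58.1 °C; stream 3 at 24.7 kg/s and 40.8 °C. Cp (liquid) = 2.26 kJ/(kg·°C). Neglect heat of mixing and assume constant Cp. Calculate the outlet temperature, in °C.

No heat crosses the boundary, so H_out = H_in.
Σ ṁᵢCp,ᵢTᵢ = 19.9×2.26×-54.1 + 20.7×2.26×-58.1 + 24.7×2.26×40.8 = -2873.6
Σ ṁᵢCp,ᵢ = 19.9×2.26 + 20.7×2.26 + 24.7×2.26 = 147.58
T_out = -2873.6 / 147.58 = -19.472 °C

T_out = -19.5 °C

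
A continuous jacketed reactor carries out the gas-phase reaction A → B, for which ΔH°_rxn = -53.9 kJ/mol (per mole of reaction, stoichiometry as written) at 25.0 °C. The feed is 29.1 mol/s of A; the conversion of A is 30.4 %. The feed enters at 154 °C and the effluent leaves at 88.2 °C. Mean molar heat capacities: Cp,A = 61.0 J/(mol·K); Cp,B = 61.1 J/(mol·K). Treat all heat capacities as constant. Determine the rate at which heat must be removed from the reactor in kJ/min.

Q_out = 35600 kJ/min

Extent of reaction ξ = 0.304 × 29.1 = 8.8464 mol/s
Reaction term: ξ·ΔH°_rxn = 8.8464 × -53.9 = -476.82 kJ/s
Sensible, feed 154→25 °C: -228.99 kJ/s
Outlet flows (mol/s): A 20.254, B 8.8464
Sensible, products 25→88.2 °C: 112.24 kJ/s
Q = ΔH = -593.57 kJ/s = -593.57 kW
Heat removed = 35614 kJ/min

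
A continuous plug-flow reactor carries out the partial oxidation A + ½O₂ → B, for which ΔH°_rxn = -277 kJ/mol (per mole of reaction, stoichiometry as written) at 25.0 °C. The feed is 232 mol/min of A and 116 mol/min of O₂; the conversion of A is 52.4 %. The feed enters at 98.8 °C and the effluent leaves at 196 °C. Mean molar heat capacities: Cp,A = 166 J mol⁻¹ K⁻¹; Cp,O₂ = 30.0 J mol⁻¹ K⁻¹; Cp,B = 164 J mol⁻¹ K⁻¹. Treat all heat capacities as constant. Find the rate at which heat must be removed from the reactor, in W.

Q_out = 499000 W

Extent of reaction ξ = 0.524 × 232 = 121.57 mol/min
Reaction term: ξ·ΔH°_rxn = 121.57 × -277 = -33674 kJ/min
Sensible, feed 98.8→25 °C: -3099 kJ/min
Outlet flows (mol/min): A 110.43, O₂ 55.216, B 121.57
Sensible, products 25→196 °C: 6827.2 kJ/min
Q = ΔH = -29946 kJ/min = -499.1 kW
Heat removed = 499100 W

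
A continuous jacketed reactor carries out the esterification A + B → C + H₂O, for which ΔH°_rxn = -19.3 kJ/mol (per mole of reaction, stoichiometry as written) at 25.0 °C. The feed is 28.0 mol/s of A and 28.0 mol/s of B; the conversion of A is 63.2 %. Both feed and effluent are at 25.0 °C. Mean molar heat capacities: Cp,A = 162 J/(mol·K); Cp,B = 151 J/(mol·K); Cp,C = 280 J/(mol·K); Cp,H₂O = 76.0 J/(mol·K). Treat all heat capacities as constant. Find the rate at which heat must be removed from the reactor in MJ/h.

Extent of reaction ξ = 0.632 × 28.0 = 17.696 mol/s
Reaction term: ξ·ΔH°_rxn = 17.696 × -19.3 = -341.53 kJ/s
Q = ΔH = -341.53 kJ/s = -341.53 kW
Heat removed = 1229.5 MJ/h

Q_out = 1230 MJ/h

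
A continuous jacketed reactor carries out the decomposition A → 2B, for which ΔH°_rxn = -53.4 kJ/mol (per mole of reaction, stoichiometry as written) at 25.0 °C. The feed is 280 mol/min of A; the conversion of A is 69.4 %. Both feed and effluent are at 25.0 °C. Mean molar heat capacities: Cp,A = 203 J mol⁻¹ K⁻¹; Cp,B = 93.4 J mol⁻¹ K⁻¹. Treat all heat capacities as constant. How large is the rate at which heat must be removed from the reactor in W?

Extent of reaction ξ = 0.694 × 280 = 194.32 mol/min
Reaction term: ξ·ΔH°_rxn = 194.32 × -53.4 = -10377 kJ/min
Q = ΔH = -10377 kJ/min = -172.94 kW
Heat removed = 172940 W

Q_out = 173000 W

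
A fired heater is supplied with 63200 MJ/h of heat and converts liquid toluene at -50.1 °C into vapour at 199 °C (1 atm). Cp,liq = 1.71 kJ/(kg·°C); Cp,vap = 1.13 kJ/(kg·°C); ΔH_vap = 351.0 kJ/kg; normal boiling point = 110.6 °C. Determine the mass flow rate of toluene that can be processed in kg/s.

Δh = 1.71×(110.6−-50.1) + 351.0 + 1.13×(199−110.6) = 725.69 kJ/kg
Q = 63200 MJ/h = 17556 kJ/s = 17556 kJ/s
ṁ = Q/Δh = 17556 / 725.69 = 24.192 kg/s

ṁ = 24.2 kg/s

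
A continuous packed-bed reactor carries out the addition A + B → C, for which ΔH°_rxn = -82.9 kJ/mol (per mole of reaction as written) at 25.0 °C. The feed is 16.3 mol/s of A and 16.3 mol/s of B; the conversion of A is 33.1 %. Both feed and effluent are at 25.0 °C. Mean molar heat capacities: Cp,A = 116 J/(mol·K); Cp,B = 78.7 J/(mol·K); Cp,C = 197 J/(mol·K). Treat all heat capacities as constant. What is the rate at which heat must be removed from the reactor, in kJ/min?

Q_out = 26800 kJ/min

Extent of reaction ξ = 0.331 × 16.3 = 5.3953 mol/s
Reaction term: ξ·ΔH°_rxn = 5.3953 × -82.9 = -447.27 kJ/s
Q = ΔH = -447.27 kJ/s = -447.27 kW
Heat removed = 26836 kJ/min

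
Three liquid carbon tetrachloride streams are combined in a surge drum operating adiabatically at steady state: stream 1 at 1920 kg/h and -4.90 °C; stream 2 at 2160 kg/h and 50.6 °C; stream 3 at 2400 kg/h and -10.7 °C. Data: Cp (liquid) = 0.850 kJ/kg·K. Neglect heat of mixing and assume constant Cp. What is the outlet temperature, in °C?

T_out = 11.5 °C

No heat crosses the boundary, so H_out = H_in.
T_out = Σ ṁᵢCp,ᵢTᵢ / Σ ṁᵢCp,ᵢ
      = 63077 / 5508 = 11.452 °C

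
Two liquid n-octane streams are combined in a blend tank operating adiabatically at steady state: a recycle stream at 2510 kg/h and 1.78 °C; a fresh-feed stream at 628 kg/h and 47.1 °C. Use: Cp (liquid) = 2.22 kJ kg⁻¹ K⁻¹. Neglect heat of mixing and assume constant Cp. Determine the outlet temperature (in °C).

No heat crosses the boundary, so H_out = H_in.
T_out = Σ ṁᵢCp,ᵢTᵢ / Σ ṁᵢCp,ᵢ
      = 75583 / 6966.4 = 10.85 °C

T_out = 10.8 °C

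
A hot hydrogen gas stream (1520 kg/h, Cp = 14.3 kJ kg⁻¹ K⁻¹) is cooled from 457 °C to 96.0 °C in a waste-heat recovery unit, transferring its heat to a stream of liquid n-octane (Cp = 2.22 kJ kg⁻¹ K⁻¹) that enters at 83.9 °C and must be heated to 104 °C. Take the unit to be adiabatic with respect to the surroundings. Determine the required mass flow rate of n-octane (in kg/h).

Heat released by hot stream: Q = 1520 × 14.3 × (457 − 96.0) = 7.8467e+06 kJ/h
Energy balance on cold side (adiabatic exchanger): Q = ṁ_c·Cp_c·(T_c,out − T_c,in)
ṁ_c = 7.8467e+06 / [2.22 × (104 − 83.9)] = 175850 kg/h

ṁ_c = 176000 kg/h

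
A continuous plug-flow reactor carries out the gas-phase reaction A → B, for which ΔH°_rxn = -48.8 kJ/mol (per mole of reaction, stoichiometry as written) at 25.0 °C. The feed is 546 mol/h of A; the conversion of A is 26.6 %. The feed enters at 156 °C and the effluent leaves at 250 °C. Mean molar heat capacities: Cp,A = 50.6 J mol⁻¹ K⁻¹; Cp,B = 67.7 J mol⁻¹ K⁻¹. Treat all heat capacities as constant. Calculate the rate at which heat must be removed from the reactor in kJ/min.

Extent of reaction ξ = 0.266 × 546 = 145.24 mol/h
Reaction term: ξ·ΔH°_rxn = 145.24 × -48.8 = -7087.5 kJ/h
Sensible, feed 156→25 °C: -3619.2 kJ/h
Outlet flows (mol/h): A 400.76, B 145.24
Sensible, products 25→250 °C: 6775 kJ/h
Q = ΔH = -3931.7 kJ/h = -1.0921 kW
Heat removed = 65.529 kJ/min

Q_out = 65.5 kJ/min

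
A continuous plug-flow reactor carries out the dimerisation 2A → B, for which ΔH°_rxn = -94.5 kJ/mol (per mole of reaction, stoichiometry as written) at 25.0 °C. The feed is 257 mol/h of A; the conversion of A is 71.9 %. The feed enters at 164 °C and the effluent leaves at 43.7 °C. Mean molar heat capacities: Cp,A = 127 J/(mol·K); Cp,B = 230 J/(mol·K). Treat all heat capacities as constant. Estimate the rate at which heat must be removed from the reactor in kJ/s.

Q_out = 3.53 kJ/s

Extent of reaction ξ = 0.719 × 257 / 2 = 92.391 mol/h
Reaction term: ξ·ΔH°_rxn = 92.391 × -94.5 = -8731 kJ/h
Sensible, feed 164→25 °C: -4536.8 kJ/h
Outlet flows (mol/h): A 72.217, B 92.391
Sensible, products 25→43.7 °C: 568.88 kJ/h
Q = ΔH = -12699 kJ/h = -3.5275 kW
Heat removed = 3.5275 kJ/s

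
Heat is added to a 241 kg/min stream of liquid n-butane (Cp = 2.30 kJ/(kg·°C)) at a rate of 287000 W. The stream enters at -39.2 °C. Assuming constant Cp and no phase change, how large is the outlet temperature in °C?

Q = 287000 W = 17220 kJ/min
ΔT = Q/(ṁ·Cp) = 17220/(241×2.30) = 31.066 K
T_out = -39.2 + 31.066 = -8.1338 °C

T_out = -8.13 °C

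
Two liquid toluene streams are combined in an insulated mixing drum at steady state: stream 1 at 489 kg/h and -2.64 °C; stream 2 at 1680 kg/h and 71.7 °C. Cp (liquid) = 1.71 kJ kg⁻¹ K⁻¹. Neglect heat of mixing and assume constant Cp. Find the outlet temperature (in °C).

T_out = 54.9 °C

No heat crosses the boundary, so H_out = H_in.
Σ ṁᵢCp,ᵢTᵢ = 489×1.71×-2.64 + 1680×1.71×71.7 = 203770
Σ ṁᵢCp,ᵢ = 489×1.71 + 1680×1.71 = 3709
T_out = 203770 / 3709 = 54.94 °C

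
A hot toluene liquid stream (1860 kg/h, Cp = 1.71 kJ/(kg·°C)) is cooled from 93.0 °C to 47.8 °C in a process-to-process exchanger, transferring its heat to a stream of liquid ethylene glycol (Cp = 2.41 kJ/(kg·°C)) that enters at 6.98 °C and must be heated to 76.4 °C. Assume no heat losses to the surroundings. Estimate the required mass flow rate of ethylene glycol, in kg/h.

Heat released by hot stream: Q = 1860 × 1.71 × (93.0 − 47.8) = 143760 kJ/h
Energy balance on cold side (adiabatic exchanger): Q = ṁ_c·Cp_c·(T_c,out − T_c,in)
ṁ_c = 143760 / [2.41 × (76.4 − 6.98)] = 859.3 kg/h

ṁ_c = 859 kg/h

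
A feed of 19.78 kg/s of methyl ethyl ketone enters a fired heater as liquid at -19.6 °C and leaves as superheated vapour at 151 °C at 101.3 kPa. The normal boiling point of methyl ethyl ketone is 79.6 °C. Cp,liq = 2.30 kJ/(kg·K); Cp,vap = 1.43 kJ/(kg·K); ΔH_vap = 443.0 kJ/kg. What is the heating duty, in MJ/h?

liquid -19.6→79.6 °C: 228.16 kJ/kg
vaporisation at 79.6 °C: 443 kJ/kg
vapour 79.6→151 °C: 102.1 kJ/kg
Δh = 228.16 + 443 + 102.1 = 773.26 kJ/kg
Q = ṁ·Δh = 19.78 kg/s × 773.26 kJ/kg = 15295 kJ/s
|Q| = 15295 kW = 55062 MJ/h

Q = 55100 MJ/h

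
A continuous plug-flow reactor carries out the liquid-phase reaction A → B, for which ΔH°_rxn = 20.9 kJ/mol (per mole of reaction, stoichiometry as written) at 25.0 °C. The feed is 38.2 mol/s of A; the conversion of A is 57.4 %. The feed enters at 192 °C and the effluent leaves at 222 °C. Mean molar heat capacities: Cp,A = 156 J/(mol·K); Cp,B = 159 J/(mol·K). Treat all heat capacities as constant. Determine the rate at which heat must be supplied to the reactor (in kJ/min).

Q_in = 39000 kJ/min

Extent of reaction ξ = 0.574 × 38.2 = 21.927 mol/s
Reaction term: ξ·ΔH°_rxn = 21.927 × 20.9 = 458.27 kJ/s
Sensible, feed 192→25 °C: -995.19 kJ/s
Outlet flows (mol/s): A 16.273, B 21.927
Sensible, products 25→222 °C: 1186.9 kJ/s
Q = ΔH = 650 kJ/s = 650 kW
Heat supplied = 39000 kJ/min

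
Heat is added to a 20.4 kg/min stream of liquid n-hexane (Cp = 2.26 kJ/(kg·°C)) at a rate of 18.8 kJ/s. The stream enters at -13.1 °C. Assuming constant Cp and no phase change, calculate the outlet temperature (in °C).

Q = 18.8 kJ/s = 1128 kJ/min
ΔT = Q/(ṁ·Cp) = 1128/(20.4×2.26) = 24.466 K
T_out = -13.1 + 24.466 = 11.366 °C

T_out = 11.4 °C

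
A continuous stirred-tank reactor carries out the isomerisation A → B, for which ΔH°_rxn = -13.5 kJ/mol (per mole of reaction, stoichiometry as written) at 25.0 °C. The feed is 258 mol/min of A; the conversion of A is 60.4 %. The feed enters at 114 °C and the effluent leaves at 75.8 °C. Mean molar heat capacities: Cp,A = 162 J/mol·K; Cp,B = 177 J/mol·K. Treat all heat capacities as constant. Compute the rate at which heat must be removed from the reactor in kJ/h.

Extent of reaction ξ = 0.604 × 258 = 155.83 mol/min
Reaction term: ξ·ΔH°_rxn = 155.83 × -13.5 = -2103.7 kJ/min
Sensible, feed 114→25 °C: -3719.8 kJ/min
Outlet flows (mol/min): A 102.17, B 155.83
Sensible, products 25→75.8 °C: 2242 kJ/min
Q = ΔH = -3581.6 kJ/min = -59.693 kW
Heat removed = 214900 kJ/h

Q_out = 215000 kJ/h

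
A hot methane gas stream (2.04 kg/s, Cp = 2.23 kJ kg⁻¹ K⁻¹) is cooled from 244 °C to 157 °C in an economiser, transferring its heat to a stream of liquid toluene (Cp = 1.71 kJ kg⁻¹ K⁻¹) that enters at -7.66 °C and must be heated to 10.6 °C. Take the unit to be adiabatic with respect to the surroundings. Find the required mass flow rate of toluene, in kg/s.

ṁ_c = 12.7 kg/s

Heat released by hot stream: Q = 2.04 × 2.23 × (244 − 157) = 395.78 kJ/s
Energy balance on cold side (adiabatic exchanger): Q = ṁ_c·Cp_c·(T_c,out − T_c,in)
ṁ_c = 395.78 / [1.71 × (10.6 − -7.66)] = 12.675 kg/s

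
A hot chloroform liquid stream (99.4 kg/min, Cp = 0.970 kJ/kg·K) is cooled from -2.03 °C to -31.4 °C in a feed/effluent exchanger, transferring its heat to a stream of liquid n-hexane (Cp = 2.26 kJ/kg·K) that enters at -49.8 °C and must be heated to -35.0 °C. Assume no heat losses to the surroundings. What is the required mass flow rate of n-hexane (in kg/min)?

ṁ_c = 84.7 kg/min

Heat released by hot stream: Q = 99.4 × 0.970 × (-2.03 − -31.4) = 2831.8 kJ/min
Energy balance on cold side (adiabatic exchanger): Q = ṁ_c·Cp_c·(T_c,out − T_c,in)
ṁ_c = 2831.8 / [2.26 × (-35.0 − -49.8)] = 84.663 kg/min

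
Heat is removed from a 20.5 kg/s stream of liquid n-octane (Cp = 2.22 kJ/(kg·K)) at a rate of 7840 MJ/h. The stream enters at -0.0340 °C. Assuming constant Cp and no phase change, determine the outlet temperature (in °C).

Q = 7840 MJ/h = 2177.8 kJ/s
ΔT = Q/(ṁ·Cp) = 2177.8/(20.5×2.22) = 47.853 K
T_out = -0.0340 − 47.853 = -47.887 °C

T_out = -47.9 °C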